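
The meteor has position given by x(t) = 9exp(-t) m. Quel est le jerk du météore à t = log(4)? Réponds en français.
En partant de la position x(t) = 9·exp(-t), nous prenons 3 dérivées. La dérivée de la position donne la vitesse: v(t) = -9·exp(-t). La dérivée de la vitesse donne l'accélération: a(t) = 9·exp(-t). En dérivant l'accélération, nous obtenons le jerk: j(t) = -9·exp(-t). En utilisant j(t) = -9·exp(-t) et en substituant t = log(4), nous trouvons j = -9/4.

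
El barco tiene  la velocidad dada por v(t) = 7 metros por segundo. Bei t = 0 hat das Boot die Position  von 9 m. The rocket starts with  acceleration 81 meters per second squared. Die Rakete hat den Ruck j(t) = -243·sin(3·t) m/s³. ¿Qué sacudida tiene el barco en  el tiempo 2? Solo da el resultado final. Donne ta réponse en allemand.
Bei t = 2, j = 0.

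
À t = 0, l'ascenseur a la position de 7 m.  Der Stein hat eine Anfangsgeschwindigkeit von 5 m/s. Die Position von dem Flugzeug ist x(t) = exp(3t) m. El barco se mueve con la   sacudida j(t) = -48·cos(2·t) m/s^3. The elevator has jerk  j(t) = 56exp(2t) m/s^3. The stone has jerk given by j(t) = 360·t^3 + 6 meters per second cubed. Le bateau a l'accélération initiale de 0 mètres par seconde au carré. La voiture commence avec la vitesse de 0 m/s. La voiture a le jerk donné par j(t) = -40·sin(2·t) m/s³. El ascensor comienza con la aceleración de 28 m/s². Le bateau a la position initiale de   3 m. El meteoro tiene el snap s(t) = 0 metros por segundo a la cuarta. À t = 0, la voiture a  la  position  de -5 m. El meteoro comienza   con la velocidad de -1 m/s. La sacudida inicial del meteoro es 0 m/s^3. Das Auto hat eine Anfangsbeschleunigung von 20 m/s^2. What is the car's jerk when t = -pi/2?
From the given jerk equation j(t) = -40·sin(2·t), we substitute t = -pi/2 to get j = 0.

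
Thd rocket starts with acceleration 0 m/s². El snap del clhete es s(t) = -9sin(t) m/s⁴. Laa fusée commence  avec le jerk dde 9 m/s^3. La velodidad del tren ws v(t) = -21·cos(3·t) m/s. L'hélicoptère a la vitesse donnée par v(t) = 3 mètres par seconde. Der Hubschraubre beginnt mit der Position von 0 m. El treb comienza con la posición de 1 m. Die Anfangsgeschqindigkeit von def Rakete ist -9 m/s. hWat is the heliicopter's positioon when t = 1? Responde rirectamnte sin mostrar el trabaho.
At t = 1, x = 3.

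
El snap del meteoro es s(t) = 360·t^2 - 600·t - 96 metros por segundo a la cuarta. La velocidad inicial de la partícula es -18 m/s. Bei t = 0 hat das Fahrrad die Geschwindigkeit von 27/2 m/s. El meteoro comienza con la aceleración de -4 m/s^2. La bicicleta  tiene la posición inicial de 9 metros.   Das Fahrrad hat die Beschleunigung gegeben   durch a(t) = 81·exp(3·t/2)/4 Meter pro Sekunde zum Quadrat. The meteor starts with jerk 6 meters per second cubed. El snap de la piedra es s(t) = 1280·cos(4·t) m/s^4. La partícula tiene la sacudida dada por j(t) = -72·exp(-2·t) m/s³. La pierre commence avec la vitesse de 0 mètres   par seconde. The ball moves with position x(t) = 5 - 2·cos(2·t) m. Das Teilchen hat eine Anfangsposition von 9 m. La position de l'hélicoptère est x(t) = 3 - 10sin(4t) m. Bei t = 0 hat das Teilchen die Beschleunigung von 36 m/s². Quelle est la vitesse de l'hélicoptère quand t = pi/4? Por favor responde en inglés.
We must differentiate our position equation x(t) = 3 - 10·sin(4·t) 1 time. Differentiating position, we get velocity: v(t) = -40·cos(4·t). Using v(t) = -40·cos(4·t) and substituting t = pi/4, we find v = 40.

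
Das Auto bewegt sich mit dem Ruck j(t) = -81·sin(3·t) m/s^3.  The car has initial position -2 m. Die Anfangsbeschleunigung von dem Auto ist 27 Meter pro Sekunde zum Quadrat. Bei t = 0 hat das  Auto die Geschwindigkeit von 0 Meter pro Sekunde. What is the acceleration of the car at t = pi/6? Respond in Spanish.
Partiendo de la sacudida j(t) = -81·sin(3·t), tomamos 1 integral. Tomando ∫j(t)dt y aplicando a(0) = 27, encontramos a(t) = 27·cos(3·t). Usando a(t) = 27·cos(3·t) y sustituyendo t = pi/6, encontramos a = 0.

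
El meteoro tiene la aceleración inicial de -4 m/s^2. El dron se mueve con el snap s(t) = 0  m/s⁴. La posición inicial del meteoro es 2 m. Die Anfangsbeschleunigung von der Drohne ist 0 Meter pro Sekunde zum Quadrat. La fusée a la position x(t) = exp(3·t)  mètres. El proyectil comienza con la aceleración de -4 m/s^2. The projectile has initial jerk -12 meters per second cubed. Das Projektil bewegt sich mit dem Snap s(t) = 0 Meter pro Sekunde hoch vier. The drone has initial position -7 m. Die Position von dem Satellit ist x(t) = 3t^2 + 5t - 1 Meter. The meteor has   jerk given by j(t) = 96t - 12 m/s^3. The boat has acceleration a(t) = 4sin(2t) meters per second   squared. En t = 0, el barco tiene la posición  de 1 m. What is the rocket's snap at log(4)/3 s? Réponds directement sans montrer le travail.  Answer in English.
The answer is 324.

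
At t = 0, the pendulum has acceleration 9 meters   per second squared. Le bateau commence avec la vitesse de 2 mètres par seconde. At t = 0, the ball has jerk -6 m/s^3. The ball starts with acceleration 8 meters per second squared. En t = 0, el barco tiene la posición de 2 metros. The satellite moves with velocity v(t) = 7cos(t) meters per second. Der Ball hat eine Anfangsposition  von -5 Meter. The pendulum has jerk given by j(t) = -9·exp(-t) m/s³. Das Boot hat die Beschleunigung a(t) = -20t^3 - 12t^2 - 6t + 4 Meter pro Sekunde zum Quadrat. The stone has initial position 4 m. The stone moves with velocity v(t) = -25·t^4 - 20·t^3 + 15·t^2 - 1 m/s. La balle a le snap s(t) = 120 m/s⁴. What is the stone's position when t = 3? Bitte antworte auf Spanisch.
Partiendo de la velocidad v(t) = -25·t^4 - 20·t^3 + 15·t^2 - 1, tomamos 1 integral. Integrando la velocidad y usando la condición inicial x(0) = 4, obtenemos x(t) = -5·t^5 - 5·t^4 + 5·t^3 - t + 4. De la ecuación de la posición x(t) = -5·t^5 - 5·t^4 + 5·t^3 - t + 4, sustituimos t = 3 para obtener x = -1484.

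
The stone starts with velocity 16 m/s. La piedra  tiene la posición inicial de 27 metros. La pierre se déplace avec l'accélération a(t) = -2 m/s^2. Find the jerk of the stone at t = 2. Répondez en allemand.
Wir müssen unsere Gleichung für die Beschleunigung a(t) = -2 1-mal ableiten. Mit d/dt von a(t) finden wir j(t) = 0. Wir haben den Ruck j(t) = 0. Durch Einsetzen von t = 2: j(2) = 0.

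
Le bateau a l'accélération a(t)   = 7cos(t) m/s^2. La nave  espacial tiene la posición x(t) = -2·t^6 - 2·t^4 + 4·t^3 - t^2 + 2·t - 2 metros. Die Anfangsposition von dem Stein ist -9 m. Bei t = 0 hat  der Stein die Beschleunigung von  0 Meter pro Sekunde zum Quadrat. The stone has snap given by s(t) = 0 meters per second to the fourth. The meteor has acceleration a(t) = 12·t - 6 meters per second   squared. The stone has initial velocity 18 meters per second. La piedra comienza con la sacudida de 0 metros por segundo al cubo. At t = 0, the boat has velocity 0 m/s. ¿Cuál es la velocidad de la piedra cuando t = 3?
Para resolver esto, necesitamos tomar 3 integrales de nuestra ecuación del snap s(t) = 0. Tomando ∫s(t)dt y aplicando j(0) = 0, encontramos j(t) = 0. Tomando ∫j(t)dt y aplicando a(0) = 0, encontramos a(t) = 0. Tomando ∫a(t)dt y aplicando v(0) = 18, encontramos v(t) = 18. Usando v(t) = 18 y sustituyendo t = 3, encontramos v = 18.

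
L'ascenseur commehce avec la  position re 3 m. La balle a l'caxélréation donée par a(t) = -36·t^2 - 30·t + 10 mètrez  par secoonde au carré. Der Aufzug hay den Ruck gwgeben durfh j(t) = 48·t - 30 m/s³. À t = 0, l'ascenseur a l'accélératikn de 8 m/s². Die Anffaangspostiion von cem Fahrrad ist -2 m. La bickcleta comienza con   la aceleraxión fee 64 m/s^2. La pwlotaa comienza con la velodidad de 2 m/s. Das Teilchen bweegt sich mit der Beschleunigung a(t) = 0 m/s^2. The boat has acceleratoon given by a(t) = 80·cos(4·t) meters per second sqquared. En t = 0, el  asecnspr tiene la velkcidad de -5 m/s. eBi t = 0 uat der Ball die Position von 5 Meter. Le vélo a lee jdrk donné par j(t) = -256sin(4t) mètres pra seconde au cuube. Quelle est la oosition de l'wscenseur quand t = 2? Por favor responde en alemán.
Wir müssen unsere Gleichung für den Ruck j(t) = 48·t - 30 3-mal integrieren. Die Stammfunktion von dem Ruck, mit a(0) = 8, ergibt die Beschleunigung: a(t) = 24·t^2 - 30·t + 8. Die Stammfunktion von der Beschleunigung, mit v(0) = -5, ergibt die Geschwindigkeit: v(t) = 8·t^3 - 15·t^2 + 8·t - 5. Durch Integration von der Geschwindigkeit und Verwendung der Anfangsbedingung x(0) = 3, erhalten wir x(t) = 2·t^4 - 5·t^3 + 4·t^2 - 5·t + 3. Aus der Gleichung für die Position x(t) = 2·t^4 - 5·t^3 + 4·t^2 - 5·t + 3, setzen wir t = 2 ein und erhalten x = 1.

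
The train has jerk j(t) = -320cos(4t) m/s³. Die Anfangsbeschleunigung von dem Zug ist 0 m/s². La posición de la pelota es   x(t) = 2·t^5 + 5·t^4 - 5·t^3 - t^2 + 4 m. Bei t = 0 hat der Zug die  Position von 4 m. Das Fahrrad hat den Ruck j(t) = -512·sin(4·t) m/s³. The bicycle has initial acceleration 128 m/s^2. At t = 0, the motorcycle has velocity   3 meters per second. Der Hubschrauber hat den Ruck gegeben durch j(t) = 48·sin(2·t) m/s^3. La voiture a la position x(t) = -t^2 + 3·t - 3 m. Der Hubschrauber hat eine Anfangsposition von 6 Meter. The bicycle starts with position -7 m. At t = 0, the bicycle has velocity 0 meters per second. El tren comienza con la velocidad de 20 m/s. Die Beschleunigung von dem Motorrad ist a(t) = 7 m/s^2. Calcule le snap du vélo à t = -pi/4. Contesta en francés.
En partant du jerk j(t) = -512·sin(4·t), nous prenons 1 dérivée. En dérivant le jerk, nous obtenons le snap: s(t) = -2048·cos(4·t). Nous avons le snap s(t) = -2048·cos(4·t). En substituant t = -pi/4: s(-pi/4) = 2048.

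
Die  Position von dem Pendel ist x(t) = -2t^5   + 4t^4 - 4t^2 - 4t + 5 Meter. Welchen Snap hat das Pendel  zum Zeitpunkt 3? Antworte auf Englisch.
Starting from position x(t) = -2·t^5 + 4·t^4 - 4·t^2 - 4·t + 5, we take 4 derivatives. Differentiating position, we get velocity: v(t) = -10·t^4 + 16·t^3 - 8·t - 4. The derivative of velocity gives acceleration: a(t) = -40·t^3 + 48·t^2 - 8. Differentiating acceleration, we get jerk: j(t) = -120·t^2 + 96·t. The derivative of jerk gives snap: s(t) = 96 - 240·t. We have snap s(t) = 96 - 240·t. Substituting t = 3: s(3) = -624.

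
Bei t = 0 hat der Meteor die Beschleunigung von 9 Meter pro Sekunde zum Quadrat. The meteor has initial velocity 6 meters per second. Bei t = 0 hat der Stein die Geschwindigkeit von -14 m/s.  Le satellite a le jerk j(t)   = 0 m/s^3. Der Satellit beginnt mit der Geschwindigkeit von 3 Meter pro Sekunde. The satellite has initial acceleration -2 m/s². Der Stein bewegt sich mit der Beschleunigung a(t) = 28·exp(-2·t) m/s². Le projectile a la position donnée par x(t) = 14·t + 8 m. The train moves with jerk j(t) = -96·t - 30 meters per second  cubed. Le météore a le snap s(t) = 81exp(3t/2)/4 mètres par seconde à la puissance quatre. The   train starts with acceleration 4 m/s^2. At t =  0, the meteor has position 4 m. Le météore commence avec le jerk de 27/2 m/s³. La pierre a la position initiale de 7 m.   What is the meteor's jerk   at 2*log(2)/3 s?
We must find the integral of our snap equation s(t) = 81·exp(3·t/2)/4 1 time. Integrating snap and using the initial condition j(0) = 27/2, we get j(t) = 27·exp(3·t/2)/2. From the given jerk equation j(t) = 27·exp(3·t/2)/2, we substitute t = 2*log(2)/3 to get j = 27.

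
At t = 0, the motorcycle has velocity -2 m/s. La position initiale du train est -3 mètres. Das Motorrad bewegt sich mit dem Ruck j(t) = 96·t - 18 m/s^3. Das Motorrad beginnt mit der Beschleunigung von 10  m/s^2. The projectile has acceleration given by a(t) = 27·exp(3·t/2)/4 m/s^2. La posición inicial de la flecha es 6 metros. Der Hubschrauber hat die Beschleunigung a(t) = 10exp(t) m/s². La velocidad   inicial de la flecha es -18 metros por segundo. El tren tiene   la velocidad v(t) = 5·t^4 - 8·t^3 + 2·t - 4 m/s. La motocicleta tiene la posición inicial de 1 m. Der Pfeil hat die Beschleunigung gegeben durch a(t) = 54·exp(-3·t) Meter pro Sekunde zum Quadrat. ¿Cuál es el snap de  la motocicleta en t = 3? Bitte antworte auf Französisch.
Nous devons dériver notre équation du jerk j(t) = 96·t - 18 1 fois. La dérivée du jerk donne le snap: s(t) = 96. En utilisant s(t) = 96 et en substituant t = 3, nous trouvons s = 96.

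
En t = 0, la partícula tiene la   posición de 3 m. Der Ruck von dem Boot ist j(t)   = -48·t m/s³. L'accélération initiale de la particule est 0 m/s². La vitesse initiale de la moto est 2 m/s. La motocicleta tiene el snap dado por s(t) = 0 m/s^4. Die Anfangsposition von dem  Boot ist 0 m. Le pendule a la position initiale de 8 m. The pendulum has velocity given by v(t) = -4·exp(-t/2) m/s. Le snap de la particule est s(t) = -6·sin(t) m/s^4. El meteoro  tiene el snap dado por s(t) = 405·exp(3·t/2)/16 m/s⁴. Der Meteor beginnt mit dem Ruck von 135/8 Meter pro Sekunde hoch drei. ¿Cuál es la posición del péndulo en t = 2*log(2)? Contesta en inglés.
To solve this, we need to take 1 antiderivative of our velocity equation v(t) = -4·exp(-t/2). The integral of velocity, with x(0) = 8, gives position: x(t) = 8·exp(-t/2). We have position x(t) = 8·exp(-t/2). Substituting t = 2*log(2): x(2*log(2)) = 4.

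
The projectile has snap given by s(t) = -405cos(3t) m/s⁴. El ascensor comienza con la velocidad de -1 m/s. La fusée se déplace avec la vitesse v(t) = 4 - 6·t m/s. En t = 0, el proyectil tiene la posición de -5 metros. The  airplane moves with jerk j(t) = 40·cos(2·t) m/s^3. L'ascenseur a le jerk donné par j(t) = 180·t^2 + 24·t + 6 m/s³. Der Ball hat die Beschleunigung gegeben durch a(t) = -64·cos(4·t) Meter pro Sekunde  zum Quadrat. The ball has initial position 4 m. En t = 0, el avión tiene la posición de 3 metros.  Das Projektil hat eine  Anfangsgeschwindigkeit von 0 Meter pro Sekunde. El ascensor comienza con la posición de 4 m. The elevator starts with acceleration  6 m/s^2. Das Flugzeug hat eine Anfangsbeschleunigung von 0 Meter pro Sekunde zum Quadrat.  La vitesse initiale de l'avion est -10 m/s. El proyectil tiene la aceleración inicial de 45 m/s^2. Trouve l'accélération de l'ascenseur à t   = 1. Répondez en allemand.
Um dies zu lösen, müssen wir 1 Stammfunktion unserer Gleichung für den Ruck j(t) = 180·t^2 + 24·t + 6 finden. Das Integral von dem Ruck ist die Beschleunigung. Mit a(0) = 6 erhalten wir a(t) = 60·t^3 + 12·t^2 + 6·t + 6. Mit a(t) = 60·t^3 + 12·t^2 + 6·t + 6 und Einsetzen von t = 1, finden wir a = 84.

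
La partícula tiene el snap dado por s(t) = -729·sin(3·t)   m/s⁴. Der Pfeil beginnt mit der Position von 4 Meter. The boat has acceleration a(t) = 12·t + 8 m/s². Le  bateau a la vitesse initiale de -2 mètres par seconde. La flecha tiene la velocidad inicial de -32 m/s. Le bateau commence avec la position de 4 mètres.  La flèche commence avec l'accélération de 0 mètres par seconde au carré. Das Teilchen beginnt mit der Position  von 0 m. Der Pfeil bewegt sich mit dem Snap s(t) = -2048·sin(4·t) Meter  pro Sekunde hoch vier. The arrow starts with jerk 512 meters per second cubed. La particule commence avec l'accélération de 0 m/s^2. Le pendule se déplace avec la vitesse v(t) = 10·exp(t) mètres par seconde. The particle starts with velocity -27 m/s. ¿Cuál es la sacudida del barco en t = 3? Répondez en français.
En partant de l'accélération a(t) = 12·t + 8, nous prenons 1 dérivée. En prenant d/dt de a(t), nous trouvons j(t) = 12. Nous avons le jerk j(t) = 12. En substituant t = 3: j(3) = 12.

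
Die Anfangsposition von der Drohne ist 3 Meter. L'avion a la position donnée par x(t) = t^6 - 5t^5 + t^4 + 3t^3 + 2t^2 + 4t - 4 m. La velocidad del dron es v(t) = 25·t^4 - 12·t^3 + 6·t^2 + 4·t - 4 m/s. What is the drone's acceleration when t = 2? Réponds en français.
Nous devons dériver notre équation de la vitesse v(t) = 25·t^4 - 12·t^3 + 6·t^2 + 4·t - 4 1 fois. En prenant d/dt de v(t), nous trouvons a(t) = 100·t^3 - 36·t^2 + 12·t + 4. De l'équation de l'accélération a(t) = 100·t^3 - 36·t^2 + 12·t + 4, nous substituons t = 2 pour obtenir a = 684.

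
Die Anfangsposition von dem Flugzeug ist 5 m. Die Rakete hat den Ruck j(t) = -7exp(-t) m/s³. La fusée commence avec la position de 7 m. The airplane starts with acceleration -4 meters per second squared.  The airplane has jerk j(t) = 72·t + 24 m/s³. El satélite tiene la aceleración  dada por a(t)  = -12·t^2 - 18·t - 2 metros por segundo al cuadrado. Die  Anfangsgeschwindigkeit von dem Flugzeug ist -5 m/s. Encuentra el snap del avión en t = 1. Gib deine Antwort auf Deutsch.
Wir müssen unsere Gleichung für den Ruck j(t) = 72·t + 24 1-mal ableiten. Die Ableitung von dem Ruck ergibt den Snap: s(t) = 72. Wir haben den Snap s(t) = 72. Durch Einsetzen von t = 1: s(1) = 72.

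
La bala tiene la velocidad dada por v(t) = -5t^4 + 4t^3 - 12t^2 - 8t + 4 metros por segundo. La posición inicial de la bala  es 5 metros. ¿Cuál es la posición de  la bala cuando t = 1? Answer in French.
En partant de la vitesse v(t) = -5·t^4 + 4·t^3 - 12·t^2 - 8·t + 4, nous prenons 1 intégrale. En intégrant la vitesse et en utilisant la condition initiale x(0) = 5, nous obtenons x(t) = -t^5 + t^4 - 4·t^3 - 4·t^2 + 4·t + 5. En utilisant x(t) = -t^5 + t^4 - 4·t^3 - 4·t^2 + 4·t + 5 et en substituant t = 1, nous trouvons x = 1.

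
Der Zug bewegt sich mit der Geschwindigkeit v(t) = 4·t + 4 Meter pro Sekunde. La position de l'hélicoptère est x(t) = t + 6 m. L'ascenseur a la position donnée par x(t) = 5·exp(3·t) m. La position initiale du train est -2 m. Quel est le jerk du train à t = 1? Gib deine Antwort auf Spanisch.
Partiendo de la velocidad v(t) = 4·t + 4, tomamos 2 derivadas. Tomando d/dt de v(t), encontramos a(t) = 4. La derivada de la aceleración da la sacudida: j(t) = 0. Tenemos la sacudida j(t) = 0. Sustituyendo t = 1: j(1) = 0.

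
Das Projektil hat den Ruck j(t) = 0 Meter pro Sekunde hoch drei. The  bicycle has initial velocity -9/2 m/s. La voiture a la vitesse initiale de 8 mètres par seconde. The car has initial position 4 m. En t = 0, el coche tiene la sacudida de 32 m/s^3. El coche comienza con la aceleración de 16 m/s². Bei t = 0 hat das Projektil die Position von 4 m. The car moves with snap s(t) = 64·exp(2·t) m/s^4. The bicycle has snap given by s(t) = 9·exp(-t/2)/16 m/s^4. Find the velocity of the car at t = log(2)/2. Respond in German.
Wir müssen das Integral unserer Gleichung für den Snap s(t) = 64·exp(2·t) 3-mal finden. Die Stammfunktion von dem Snap, mit j(0) = 32, ergibt den Ruck: j(t) = 32·exp(2·t). Die Stammfunktion von dem Ruck ist die Beschleunigung. Mit a(0) = 16 erhalten wir a(t) = 16·exp(2·t). Mit ∫a(t)dt und Anwendung von v(0) = 8, finden wir v(t) = 8·exp(2·t). Mit v(t) = 8·exp(2·t) und Einsetzen von t = log(2)/2, finden wir v = 16.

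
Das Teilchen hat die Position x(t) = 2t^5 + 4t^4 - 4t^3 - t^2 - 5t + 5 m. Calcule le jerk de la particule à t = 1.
Nous devons dériver notre équation de la position x(t) = 2·t^5 + 4·t^4 - 4·t^3 - t^2 - 5·t + 5 3 fois. La dérivée de la position donne la vitesse: v(t) = 10·t^4 + 16·t^3 - 12·t^2 - 2·t - 5. La dérivée de la vitesse donne l'accélération: a(t) = 40·t^3 + 48·t^2 - 24·t - 2. La dérivée de l'accélération donne le jerk: j(t) = 120·t^2 + 96·t - 24. En utilisant j(t) = 120·t^2 + 96·t - 24 et en substituant t = 1, nous trouvons j = 192.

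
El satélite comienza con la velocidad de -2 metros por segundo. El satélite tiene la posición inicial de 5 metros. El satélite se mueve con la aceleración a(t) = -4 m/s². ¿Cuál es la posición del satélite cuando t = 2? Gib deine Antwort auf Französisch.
Nous devons trouver l'intégrale de notre équation de l'accélération a(t) = -4 2 fois. En prenant ∫a(t)dt et en appliquant v(0) = -2, nous trouvons v(t) = -4·t - 2. La primitive de la vitesse est la position. En utilisant x(0) = 5, nous obtenons x(t) = -2·t^2 - 2·t + 5. Nous avons la position x(t) = -2·t^2 - 2·t + 5. En substituant t = 2: x(2) = -7.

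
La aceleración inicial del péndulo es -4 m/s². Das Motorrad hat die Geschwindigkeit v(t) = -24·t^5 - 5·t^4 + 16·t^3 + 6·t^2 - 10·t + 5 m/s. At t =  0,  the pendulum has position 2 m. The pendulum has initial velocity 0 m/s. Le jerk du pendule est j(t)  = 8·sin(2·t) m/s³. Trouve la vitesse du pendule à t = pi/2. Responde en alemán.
Wir müssen die Stammfunktion unserer Gleichung für den Ruck j(t) = 8·sin(2·t) 2-mal finden. Mit ∫j(t)dt und Anwendung von a(0) = -4, finden wir a(t) = -4·cos(2·t). Durch Integration von der Beschleunigung und Verwendung der Anfangsbedingung v(0) = 0, erhalten wir v(t) = -2·sin(2·t). Wir haben die Geschwindigkeit v(t) = -2·sin(2·t). Durch Einsetzen von t = pi/2: v(pi/2) = 0.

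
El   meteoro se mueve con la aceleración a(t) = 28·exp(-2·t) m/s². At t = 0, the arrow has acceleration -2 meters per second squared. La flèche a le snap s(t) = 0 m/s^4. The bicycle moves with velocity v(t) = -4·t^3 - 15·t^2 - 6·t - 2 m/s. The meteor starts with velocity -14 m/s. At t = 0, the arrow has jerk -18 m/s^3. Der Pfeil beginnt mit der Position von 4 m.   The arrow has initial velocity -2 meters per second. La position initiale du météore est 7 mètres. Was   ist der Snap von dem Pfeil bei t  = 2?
Mit s(t) = 0 und Einsetzen von t = 2, finden wir s = 0.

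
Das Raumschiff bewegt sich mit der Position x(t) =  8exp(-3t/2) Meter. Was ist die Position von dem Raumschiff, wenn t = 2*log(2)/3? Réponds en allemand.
Wir haben die Position x(t) = 8·exp(-3·t/2). Durch Einsetzen von t = 2*log(2)/3: x(2*log(2)/3) = 4.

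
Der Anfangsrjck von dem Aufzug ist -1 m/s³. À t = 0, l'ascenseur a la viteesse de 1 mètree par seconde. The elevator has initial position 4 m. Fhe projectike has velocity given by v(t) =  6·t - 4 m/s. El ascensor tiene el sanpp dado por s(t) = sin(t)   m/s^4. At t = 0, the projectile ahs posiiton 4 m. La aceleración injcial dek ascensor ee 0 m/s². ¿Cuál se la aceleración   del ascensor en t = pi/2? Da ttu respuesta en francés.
En partant du snap s(t) = sin(t), nous prenons 2 intégrales. En prenant ∫s(t)dt et en appliquant j(0) = -1, nous trouvons j(t) = -cos(t). En intégrant le jerk et en utilisant la condition initiale a(0) = 0, nous obtenons a(t) = -sin(t). Nous avons l'accélération a(t) = -sin(t). En substituant t = pi/2: a(pi/2) = -1.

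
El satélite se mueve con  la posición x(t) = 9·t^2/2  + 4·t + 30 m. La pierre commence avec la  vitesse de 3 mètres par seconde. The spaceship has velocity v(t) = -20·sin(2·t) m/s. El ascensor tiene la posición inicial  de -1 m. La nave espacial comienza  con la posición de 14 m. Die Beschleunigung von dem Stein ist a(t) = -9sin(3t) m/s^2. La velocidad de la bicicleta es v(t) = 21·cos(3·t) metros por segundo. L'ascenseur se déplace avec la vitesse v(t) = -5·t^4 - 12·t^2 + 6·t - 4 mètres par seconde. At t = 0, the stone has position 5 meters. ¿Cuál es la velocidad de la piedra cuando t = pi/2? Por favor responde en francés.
Nous devons trouver la primitive de notre équation de l'accélération a(t) = -9·sin(3·t) 1 fois. En prenant ∫a(t)dt et en appliquant v(0) = 3, nous trouvons v(t) = 3·cos(3·t). De l'équation de la vitesse v(t) = 3·cos(3·t), nous substituons t = pi/2 pour obtenir v = 0.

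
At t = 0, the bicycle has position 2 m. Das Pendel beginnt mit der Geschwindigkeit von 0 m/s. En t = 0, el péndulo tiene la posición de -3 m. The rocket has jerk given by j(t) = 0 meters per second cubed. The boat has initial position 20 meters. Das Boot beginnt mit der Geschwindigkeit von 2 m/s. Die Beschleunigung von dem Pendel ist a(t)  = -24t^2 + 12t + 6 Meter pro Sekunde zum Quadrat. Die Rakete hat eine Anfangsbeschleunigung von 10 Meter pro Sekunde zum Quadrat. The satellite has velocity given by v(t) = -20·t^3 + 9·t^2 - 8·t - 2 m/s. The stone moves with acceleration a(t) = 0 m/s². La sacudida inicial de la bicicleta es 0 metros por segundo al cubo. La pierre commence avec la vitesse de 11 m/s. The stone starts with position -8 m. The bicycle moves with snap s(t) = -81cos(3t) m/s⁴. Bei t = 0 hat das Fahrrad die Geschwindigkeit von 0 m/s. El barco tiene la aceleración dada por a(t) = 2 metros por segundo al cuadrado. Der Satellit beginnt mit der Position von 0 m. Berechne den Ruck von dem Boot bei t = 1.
Wir müssen unsere Gleichung für die Beschleunigung a(t) = 2 1-mal ableiten. Die Ableitung von der Beschleunigung ergibt den Ruck: j(t) = 0. Aus der Gleichung für den Ruck j(t) = 0, setzen wir t = 1 ein und erhalten j = 0.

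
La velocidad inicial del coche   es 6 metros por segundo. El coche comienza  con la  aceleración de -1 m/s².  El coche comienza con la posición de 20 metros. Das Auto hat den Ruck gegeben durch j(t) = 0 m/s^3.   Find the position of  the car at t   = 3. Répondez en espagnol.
Partiendo de la sacudida j(t) = 0, tomamos 3 antiderivadas. La integral de la sacudida es la aceleración. Usando a(0) = -1, obtenemos a(t) = -1. La integral de la aceleración, con v(0) = 6, da la velocidad: v(t) = 6 - t. La integral de la velocidad es la posición. Usando x(0) = 20, obtenemos x(t) = -t^2/2 + 6·t + 20. Usando x(t) = -t^2/2 + 6·t + 20 y sustituyendo t = 3, encontramos x = 67/2.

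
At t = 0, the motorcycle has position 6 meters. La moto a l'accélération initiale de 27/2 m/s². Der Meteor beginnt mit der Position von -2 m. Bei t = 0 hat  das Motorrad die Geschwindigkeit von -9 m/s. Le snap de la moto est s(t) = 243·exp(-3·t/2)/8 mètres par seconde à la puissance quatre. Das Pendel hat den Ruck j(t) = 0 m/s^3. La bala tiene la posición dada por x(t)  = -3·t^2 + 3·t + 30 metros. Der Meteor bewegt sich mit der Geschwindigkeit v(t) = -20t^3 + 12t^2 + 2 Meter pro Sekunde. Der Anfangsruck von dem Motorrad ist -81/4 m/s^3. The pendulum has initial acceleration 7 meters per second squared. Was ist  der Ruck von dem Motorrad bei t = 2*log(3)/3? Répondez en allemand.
Um dies zu lösen, müssen wir 1 Stammfunktion unserer Gleichung für den Snap s(t) = 243·exp(-3·t/2)/8 finden. Mit ∫s(t)dt und Anwendung von j(0) = -81/4, finden wir j(t) = -81·exp(-3·t/2)/4. Mit j(t) = -81·exp(-3·t/2)/4 und Einsetzen von t = 2*log(3)/3, finden wir j = -27/4.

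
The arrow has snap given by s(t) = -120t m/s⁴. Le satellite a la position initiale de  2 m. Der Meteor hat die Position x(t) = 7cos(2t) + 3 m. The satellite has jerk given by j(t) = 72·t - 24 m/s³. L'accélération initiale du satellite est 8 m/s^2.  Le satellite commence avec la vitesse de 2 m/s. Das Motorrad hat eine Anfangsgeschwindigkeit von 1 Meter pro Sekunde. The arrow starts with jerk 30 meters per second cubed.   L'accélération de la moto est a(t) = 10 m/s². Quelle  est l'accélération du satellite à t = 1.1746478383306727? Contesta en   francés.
En partant du jerk j(t) = 72·t - 24, nous prenons 1 primitive. L'intégrale du jerk, avec a(0) = 8, donne l'accélération: a(t) = 36·t^2 - 24·t + 8. En utilisant a(t) = 36·t^2 - 24·t + 8 et en substituant t = 1.1746478383306727, nous trouvons a = 29.4811634674811.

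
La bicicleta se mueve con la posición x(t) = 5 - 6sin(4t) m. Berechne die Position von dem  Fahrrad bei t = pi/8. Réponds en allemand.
Mit x(t) = 5 - 6·sin(4·t) und Einsetzen von t = pi/8, finden wir x = -1.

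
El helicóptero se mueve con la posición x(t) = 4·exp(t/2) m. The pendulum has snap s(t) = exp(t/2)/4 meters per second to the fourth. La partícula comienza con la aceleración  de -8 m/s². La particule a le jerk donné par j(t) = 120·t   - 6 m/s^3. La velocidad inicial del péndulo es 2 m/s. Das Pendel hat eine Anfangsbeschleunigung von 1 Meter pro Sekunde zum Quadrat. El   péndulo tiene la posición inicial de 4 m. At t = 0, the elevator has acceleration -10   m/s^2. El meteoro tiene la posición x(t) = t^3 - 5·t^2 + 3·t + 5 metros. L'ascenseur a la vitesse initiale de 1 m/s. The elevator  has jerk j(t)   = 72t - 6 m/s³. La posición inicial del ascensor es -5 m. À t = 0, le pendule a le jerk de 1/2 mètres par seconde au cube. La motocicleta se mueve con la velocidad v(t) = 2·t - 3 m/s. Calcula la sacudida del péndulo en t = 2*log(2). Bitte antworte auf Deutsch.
Wir müssen unsere Gleichung für den Snap s(t) = exp(t/2)/4 1-mal integrieren. Die Stammfunktion von dem Snap ist der Ruck. Mit j(0) = 1/2 erhalten wir j(t) = exp(t/2)/2. Aus der Gleichung für den Ruck j(t) = exp(t/2)/2, setzen wir t = 2*log(2) ein und erhalten j = 1.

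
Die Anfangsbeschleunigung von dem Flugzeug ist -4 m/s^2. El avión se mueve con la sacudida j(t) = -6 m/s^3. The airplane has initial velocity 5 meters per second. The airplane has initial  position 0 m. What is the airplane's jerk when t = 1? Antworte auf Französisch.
Nous avons le jerk j(t) = -6. En substituant t = 1: j(1) = -6.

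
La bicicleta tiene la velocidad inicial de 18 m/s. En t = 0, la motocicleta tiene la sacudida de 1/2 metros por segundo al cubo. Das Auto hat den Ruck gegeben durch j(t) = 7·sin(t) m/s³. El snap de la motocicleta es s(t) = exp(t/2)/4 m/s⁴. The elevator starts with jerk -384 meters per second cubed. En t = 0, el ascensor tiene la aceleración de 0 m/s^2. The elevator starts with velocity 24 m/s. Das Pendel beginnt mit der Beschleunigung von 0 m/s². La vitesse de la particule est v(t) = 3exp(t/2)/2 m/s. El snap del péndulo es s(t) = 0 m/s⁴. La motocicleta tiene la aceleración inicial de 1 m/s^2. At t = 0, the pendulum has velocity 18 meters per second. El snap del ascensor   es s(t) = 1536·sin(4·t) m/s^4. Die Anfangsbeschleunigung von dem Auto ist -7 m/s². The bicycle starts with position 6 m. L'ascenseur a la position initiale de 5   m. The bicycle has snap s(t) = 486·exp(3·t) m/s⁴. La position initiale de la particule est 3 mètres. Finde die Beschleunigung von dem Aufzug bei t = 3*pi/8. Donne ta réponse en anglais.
We need to integrate our snap equation s(t) = 1536·sin(4·t) 2 times. Finding the antiderivative of s(t) and using j(0) = -384: j(t) = -384·cos(4·t). Taking ∫j(t)dt and applying a(0) = 0, we find a(t) = -96·sin(4·t). Using a(t) = -96·sin(4·t) and substituting t = 3*pi/8, we find a = 96.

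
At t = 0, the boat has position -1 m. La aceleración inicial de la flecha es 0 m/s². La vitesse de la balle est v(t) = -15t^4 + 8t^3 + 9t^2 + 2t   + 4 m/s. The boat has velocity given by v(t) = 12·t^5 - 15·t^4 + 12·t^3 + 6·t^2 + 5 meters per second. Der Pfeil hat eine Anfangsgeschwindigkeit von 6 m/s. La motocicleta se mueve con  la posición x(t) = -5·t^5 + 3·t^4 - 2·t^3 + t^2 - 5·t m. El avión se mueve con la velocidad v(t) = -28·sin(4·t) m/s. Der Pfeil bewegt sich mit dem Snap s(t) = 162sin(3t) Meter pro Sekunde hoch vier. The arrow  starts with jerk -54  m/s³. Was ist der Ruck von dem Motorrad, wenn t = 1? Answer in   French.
Nous devons dériver notre équation de la position x(t) = -5·t^5 + 3·t^4 - 2·t^3 + t^2 - 5·t 3 fois. En prenant d/dt de x(t), nous trouvons v(t) = -25·t^4 + 12·t^3 - 6·t^2 + 2·t - 5. En dérivant la vitesse, nous obtenons l'accélération: a(t) = -100·t^3 + 36·t^2 - 12·t + 2. En dérivant l'accélération, nous obtenons le jerk: j(t) = -300·t^2 + 72·t - 12. De l'équation du jerk j(t) = -300·t^2 + 72·t - 12, nous substituons t = 1 pour obtenir j = -240.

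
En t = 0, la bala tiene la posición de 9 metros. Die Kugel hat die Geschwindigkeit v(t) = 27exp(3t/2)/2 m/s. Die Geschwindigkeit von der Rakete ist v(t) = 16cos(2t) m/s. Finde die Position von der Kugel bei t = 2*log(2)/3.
Um dies zu lösen, müssen wir 1 Integral unserer Gleichung für die Geschwindigkeit v(t) = 27·exp(3·t/2)/2 finden. Das Integral von der Geschwindigkeit ist die Position. Mit x(0) = 9 erhalten wir x(t) = 9·exp(3·t/2). Mit x(t) = 9·exp(3·t/2) und Einsetzen von t = 2*log(2)/3, finden wir x = 18.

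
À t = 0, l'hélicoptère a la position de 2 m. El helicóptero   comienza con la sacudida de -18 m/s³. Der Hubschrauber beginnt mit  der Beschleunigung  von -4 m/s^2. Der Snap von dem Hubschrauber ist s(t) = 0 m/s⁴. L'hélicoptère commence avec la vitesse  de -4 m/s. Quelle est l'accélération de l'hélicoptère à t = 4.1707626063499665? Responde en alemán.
Wir müssen das Integral unserer Gleichung für den Snap s(t) = 0 2-mal finden. Durch Integration von dem Snap und Verwendung der Anfangsbedingung j(0) = -18, erhalten wir j(t) = -18. Die Stammfunktion von dem Ruck, mit a(0) = -4, ergibt die Beschleunigung: a(t) = -18·t - 4. Wir haben die Beschleunigung a(t) = -18·t - 4. Durch Einsetzen von t = 4.1707626063499665: a(4.1707626063499665) = -79.0737269142994.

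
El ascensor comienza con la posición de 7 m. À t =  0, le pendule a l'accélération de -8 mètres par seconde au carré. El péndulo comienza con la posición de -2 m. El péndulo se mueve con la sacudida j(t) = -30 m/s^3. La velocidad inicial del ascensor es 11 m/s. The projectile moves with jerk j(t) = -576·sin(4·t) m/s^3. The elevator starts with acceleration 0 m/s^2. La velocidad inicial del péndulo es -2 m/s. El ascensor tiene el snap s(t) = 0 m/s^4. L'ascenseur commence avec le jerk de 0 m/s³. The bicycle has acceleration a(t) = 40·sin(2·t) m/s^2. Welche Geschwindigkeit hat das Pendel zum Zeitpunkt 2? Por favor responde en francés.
Nous devons trouver l'intégrale de notre équation du jerk j(t) = -30 2 fois. En intégrant le jerk et en utilisant la condition initiale a(0) = -8, nous obtenons a(t) = -30·t - 8. En prenant ∫a(t)dt et en appliquant v(0) = -2, nous trouvons v(t) = -15·t^2 - 8·t - 2. De l'équation de la vitesse v(t) = -15·t^2 - 8·t - 2, nous substituons t = 2 pour obtenir v = -78.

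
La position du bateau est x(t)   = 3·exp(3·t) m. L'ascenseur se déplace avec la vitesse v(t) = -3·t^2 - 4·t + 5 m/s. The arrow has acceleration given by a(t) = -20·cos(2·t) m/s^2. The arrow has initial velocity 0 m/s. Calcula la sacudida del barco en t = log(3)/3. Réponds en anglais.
Starting from position x(t) = 3·exp(3·t), we take 3 derivatives. The derivative of position gives velocity: v(t) = 9·exp(3·t). The derivative of velocity gives acceleration: a(t) = 27·exp(3·t). Taking d/dt of a(t), we find j(t) = 81·exp(3·t). Using j(t) = 81·exp(3·t) and substituting t = log(3)/3, we find j = 243.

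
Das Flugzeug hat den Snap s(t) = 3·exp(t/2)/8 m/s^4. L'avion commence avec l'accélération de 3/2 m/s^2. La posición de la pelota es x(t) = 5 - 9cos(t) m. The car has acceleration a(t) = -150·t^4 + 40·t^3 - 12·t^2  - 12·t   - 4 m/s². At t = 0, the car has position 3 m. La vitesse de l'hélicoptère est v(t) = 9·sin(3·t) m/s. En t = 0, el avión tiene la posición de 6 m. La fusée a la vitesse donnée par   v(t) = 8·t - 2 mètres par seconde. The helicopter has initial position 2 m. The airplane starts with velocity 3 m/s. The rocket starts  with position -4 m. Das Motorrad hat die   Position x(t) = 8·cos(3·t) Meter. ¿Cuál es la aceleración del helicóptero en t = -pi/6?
Partiendo de la velocidad v(t) = 9·sin(3·t), tomamos 1 derivada. Derivando la velocidad, obtenemos la aceleración: a(t) = 27·cos(3·t). Tenemos la aceleración a(t) = 27·cos(3·t). Sustituyendo t = -pi/6: a(-pi/6) = 0.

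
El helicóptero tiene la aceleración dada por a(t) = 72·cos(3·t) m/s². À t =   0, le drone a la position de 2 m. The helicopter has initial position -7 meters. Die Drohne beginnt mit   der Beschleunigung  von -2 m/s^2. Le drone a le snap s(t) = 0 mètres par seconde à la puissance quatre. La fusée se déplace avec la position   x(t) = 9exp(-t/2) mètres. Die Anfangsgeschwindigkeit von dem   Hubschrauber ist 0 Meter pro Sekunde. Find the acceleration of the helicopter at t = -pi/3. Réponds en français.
De l'équation de l'accélération a(t) = 72·cos(3·t), nous substituons t = -pi/3 pour obtenir a = -72.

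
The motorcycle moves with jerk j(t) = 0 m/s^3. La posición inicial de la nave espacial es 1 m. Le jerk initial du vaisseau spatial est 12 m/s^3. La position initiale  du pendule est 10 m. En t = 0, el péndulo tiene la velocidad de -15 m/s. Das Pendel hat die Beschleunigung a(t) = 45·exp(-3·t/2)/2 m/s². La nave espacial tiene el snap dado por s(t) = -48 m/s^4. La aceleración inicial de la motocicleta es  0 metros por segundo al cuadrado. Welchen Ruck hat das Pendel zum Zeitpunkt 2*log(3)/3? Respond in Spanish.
Partiendo de la aceleración a(t) = 45·exp(-3·t/2)/2, tomamos 1 derivada. Derivando la aceleración, obtenemos la sacudida: j(t) = -135·exp(-3·t/2)/4. Usando j(t) = -135·exp(-3·t/2)/4 y sustituyendo t = 2*log(3)/3, encontramos j = -45/4.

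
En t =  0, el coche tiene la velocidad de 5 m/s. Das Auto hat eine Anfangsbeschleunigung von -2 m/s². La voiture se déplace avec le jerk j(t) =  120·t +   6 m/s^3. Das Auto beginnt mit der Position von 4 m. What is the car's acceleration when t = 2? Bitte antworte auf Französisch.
En partant du jerk j(t) = 120·t + 6, nous prenons 1 primitive. En prenant ∫j(t)dt et en appliquant a(0) = -2, nous trouvons a(t) = 60·t^2 + 6·t - 2. Nous avons l'accélération a(t) = 60·t^2 + 6·t - 2. En substituant t = 2: a(2) = 250.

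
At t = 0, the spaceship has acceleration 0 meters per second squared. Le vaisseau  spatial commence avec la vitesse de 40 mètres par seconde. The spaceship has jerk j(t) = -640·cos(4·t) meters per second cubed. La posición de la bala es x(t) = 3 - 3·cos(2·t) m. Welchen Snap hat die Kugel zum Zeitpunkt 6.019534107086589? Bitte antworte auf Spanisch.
Partiendo de la posición x(t) = 3 - 3·cos(2·t), tomamos 4 derivadas. La derivada de la posición da la velocidad: v(t) = 6·sin(2·t). Derivando la velocidad, obtenemos la aceleración: a(t) = 12·cos(2·t). Derivando la aceleración, obtenemos la sacudida: j(t) = -24·sin(2·t). Derivando la sacudida, obtenemos el snap: s(t) = -48·cos(2·t). Usando s(t) = -48·cos(2·t) y sustituyendo t = 6.019534107086589, encontramos s = -41.4800474960186.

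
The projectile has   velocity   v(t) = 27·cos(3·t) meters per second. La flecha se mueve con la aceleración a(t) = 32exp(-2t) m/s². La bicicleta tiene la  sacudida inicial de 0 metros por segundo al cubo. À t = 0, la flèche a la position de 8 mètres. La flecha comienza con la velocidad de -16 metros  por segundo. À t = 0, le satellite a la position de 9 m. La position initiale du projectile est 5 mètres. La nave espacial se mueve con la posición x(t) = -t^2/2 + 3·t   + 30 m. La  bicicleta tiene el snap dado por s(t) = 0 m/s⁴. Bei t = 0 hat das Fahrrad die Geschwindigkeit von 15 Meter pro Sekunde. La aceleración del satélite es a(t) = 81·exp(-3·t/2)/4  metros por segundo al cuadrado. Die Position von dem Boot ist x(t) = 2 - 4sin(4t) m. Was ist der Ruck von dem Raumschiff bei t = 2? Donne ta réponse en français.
En partant de la position x(t) = -t^2/2 + 3·t + 30, nous prenons 3 dérivées. La dérivée de la position donne la vitesse: v(t) = 3 - t. En prenant d/dt de v(t), nous trouvons a(t) = -1. En dérivant l'accélération, nous obtenons le jerk: j(t) = 0. De l'équation du jerk j(t) = 0, nous substituons t = 2 pour obtenir j = 0.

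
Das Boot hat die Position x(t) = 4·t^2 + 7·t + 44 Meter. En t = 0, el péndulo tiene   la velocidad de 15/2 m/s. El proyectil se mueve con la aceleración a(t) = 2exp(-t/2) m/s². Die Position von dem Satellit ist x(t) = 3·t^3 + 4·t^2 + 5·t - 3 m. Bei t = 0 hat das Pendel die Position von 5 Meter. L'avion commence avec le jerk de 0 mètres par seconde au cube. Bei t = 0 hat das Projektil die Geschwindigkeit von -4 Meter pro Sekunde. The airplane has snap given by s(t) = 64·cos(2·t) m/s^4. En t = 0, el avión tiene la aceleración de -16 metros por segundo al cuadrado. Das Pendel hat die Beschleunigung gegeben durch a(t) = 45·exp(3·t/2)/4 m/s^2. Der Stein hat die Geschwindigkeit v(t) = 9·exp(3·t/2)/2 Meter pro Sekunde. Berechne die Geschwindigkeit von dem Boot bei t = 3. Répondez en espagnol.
Debemos derivar nuestra ecuación de la posición x(t) = 4·t^2 + 7·t + 44 1 vez. Derivando la posición, obtenemos la velocidad: v(t) = 8·t + 7. De la ecuación de la velocidad v(t) = 8·t + 7, sustituimos t = 3 para obtener v = 31.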